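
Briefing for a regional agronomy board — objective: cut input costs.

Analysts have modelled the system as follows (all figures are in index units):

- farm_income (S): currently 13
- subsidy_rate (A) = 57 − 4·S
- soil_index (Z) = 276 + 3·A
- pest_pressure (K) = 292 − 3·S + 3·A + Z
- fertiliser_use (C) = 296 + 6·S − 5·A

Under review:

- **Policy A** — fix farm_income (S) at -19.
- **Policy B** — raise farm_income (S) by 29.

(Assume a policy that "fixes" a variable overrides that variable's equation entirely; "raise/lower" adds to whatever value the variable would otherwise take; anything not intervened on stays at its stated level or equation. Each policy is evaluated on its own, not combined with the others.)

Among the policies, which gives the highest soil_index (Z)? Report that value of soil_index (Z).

Policy A (S := -19):
  S = -19
  A = 57 − 4·(-19) = 133
  Z = 276 + 3·133 = 675
Policy B (S + 29):
  S = 13 + 29 = 42
  A = 57 − 4·42 = -111
  Z = 276 + 3·(-111) = -57
Comparing — Policy A: Z=675, Policy B: Z=-57. Highest is 675 (Policy A).

675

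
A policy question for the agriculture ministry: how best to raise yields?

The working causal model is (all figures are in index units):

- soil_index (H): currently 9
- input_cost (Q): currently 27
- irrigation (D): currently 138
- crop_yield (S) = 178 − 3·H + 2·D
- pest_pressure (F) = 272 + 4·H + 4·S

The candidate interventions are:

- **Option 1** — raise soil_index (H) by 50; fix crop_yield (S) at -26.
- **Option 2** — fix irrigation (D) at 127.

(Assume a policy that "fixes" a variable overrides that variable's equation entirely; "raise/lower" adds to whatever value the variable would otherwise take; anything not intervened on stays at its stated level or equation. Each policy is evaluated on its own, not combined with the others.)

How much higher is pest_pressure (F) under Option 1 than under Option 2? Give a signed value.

Option 1 (H + 50, S := -26):
  H = 9 + 50 = 59
  D = 138
  S = -26
  F = 272 + 4·59 + 4·(-26) = 404
Option 2 (D := 127):
  H = 9
  D = 127
  S = 178 − 3·9 + 2·127 = 405
  F = 272 + 4·9 + 4·405 = 1928
F: 404 − 1928 = -1524

-1524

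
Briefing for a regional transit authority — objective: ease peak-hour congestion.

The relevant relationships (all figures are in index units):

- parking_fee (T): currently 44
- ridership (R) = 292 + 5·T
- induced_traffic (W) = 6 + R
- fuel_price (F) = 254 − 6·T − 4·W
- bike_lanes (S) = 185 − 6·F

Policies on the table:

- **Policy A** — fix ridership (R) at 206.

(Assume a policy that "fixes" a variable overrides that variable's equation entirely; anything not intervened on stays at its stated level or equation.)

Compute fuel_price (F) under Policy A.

Policy A (R := 206):
  T = 44
  R = 206
  W = 6 + 206 = 212
  F = 254 − 6·44 − 4·212 = -858

-858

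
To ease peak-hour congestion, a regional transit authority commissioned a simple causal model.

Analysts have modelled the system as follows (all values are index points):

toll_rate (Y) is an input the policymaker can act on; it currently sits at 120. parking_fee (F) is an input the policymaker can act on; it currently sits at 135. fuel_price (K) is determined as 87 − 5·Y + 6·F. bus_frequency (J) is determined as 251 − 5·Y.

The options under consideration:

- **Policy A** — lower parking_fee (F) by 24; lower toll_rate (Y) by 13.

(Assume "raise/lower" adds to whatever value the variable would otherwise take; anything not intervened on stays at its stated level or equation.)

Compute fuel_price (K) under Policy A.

Policy A (F − 24, Y − 13):
  Y = 120 − 13 = 107
  F = 135 − 24 = 111
  K = 87 − 5·107 + 6·111 = 218

218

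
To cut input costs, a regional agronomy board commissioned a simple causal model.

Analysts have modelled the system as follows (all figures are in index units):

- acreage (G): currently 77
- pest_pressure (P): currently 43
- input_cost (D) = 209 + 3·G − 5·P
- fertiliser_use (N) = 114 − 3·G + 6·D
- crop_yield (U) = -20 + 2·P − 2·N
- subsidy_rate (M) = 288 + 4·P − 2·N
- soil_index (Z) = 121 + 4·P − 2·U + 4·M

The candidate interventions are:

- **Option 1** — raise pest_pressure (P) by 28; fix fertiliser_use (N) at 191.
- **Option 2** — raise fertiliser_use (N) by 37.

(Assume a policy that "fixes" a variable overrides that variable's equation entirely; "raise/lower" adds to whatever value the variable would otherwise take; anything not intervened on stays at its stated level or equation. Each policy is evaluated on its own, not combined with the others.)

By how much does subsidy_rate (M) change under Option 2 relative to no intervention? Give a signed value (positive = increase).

Baseline:
  G = 77
  P = 43
  D = 209 + 3·77 − 5·43 = 225
  N = 114 − 3·77 + 6·225 = 1233
  M = 288 + 4·43 − 2·1233 = -2006
Option 2 (N + 37):
  G = 77
  P = 43
  D = 209 + 3·77 − 5·43 = 225
  N = 114 − 3·77 + 6·225 (+37 from intervention) = 1270
  M = 288 + 4·43 − 2·1270 = -2080
Change in M: -2080 − (-2006) = -74

-74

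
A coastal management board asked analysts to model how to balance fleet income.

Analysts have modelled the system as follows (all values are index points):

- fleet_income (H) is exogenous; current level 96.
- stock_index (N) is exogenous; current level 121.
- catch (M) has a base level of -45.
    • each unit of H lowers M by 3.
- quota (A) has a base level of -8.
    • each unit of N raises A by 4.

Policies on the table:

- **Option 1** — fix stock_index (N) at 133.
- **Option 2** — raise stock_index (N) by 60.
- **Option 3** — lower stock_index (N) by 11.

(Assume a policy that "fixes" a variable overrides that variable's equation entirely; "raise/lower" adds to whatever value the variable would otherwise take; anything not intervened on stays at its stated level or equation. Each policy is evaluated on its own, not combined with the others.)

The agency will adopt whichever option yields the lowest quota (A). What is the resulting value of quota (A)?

432

Option 1 (N := 133):
  N = 133
  A = -8 + 4·133 = 524
Option 2 (N + 60):
  N = 121 + 60 = 181
  A = -8 + 4·181 = 716
Option 3 (N − 11):
  N = 121 − 11 = 110
  A = -8 + 4·110 = 432
Comparing — Option 1: A=524, Option 2: A=716, Option 3: A=432. Lowest is 432 (Option 3).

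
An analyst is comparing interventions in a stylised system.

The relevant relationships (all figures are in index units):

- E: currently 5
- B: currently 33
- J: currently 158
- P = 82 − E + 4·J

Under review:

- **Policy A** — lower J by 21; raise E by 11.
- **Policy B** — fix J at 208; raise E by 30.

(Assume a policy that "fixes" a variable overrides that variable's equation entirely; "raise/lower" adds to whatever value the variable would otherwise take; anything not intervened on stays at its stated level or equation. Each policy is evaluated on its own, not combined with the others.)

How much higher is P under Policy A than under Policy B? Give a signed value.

Policy A (J − 21, E + 11):
  E = 5 + 11 = 16
  J = 158 − 21 = 137
  P = 82 − 16 + 4·137 = 614
Policy B (J := 208, E + 30):
  E = 5 + 30 = 35
  J = 208
  P = 82 − 35 + 4·208 = 879
P: 614 − 879 = -265

-265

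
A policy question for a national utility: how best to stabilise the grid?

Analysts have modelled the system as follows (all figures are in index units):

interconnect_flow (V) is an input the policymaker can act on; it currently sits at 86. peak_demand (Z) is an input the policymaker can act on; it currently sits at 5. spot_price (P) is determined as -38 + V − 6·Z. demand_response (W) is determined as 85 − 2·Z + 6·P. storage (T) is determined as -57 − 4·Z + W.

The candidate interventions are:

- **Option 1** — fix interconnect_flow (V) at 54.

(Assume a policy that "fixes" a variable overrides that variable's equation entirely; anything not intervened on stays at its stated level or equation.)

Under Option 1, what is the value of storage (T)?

-86

Option 1 (V := 54):
  V = 54
  Z = 5
  P = -38 + 54 − 6·5 = -14
  W = 85 − 2·5 + 6·(-14) = -9
  T = -57 − 4·5 + (-9) = -86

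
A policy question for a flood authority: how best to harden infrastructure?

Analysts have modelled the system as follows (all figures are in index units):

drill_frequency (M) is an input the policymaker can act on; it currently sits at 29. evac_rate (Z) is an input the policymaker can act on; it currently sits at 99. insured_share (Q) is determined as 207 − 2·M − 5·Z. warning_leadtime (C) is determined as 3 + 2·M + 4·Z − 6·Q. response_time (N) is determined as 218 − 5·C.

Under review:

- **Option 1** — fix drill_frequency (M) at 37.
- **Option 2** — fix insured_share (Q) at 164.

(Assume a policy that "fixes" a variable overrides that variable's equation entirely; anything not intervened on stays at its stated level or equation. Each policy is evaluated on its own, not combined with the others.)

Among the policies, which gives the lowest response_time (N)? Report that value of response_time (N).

-13007

Option 1 (M := 37):
  M = 37
  Z = 99
  Q = 207 − 2·37 − 5·99 = -362
  C = 3 + 2·37 + 4·99 − 6·(-362) = 2645
  N = 218 − 5·2645 = -13007
Option 2 (Q := 164):
  M = 29
  Z = 99
  Q = 164
  C = 3 + 2·29 + 4·99 − 6·164 = -527
  N = 218 − 5·(-527) = 2853
Comparing — Option 1: N=-13007, Option 2: N=2853. Lowest is -13007 (Option 1).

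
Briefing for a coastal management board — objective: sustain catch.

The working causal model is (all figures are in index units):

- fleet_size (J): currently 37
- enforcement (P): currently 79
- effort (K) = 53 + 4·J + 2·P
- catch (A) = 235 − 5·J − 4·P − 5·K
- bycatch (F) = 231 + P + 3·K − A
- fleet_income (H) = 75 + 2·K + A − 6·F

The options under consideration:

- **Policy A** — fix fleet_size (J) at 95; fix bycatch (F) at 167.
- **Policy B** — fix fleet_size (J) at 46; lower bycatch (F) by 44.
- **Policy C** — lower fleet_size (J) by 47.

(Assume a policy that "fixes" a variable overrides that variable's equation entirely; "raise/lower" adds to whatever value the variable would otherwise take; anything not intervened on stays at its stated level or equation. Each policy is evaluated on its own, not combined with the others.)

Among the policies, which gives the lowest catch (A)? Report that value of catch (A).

-3511

Policy A (J := 95, F := 167):
  J = 95
  P = 79
  K = 53 + 4·95 + 2·79 = 591
  A = 235 − 5·95 − 4·79 − 5·591 = -3511
Policy B (J := 46, F − 44):
  J = 46
  P = 79
  K = 53 + 4·46 + 2·79 = 395
  A = 235 − 5·46 − 4·79 − 5·395 = -2286
Policy C (J − 47):
  J = 37 − 47 = -10
  P = 79
  K = 53 + 4·(-10) + 2·79 = 171
  A = 235 − 5·(-10) − 4·79 − 5·171 = -886
Comparing — Policy A: A=-3511, Policy B: A=-2286, Policy C: A=-886. Lowest is -3511 (Policy A).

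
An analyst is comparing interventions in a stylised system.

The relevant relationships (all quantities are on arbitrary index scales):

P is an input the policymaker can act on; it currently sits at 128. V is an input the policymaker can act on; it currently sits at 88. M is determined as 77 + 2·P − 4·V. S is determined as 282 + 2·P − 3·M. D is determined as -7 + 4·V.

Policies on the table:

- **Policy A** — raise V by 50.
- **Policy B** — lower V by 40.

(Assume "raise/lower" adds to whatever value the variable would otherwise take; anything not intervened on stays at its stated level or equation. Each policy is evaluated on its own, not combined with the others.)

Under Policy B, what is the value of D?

Policy B (V − 40):
  V = 88 − 40 = 48
  D = -7 + 4·48 = 185

185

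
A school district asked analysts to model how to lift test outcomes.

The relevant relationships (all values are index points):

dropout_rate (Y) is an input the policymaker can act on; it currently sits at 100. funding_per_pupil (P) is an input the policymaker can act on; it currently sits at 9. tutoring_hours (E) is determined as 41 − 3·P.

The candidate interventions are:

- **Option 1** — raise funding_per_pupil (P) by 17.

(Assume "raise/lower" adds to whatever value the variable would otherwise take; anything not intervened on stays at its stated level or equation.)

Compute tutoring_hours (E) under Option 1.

Option 1 (P + 17):
  P = 9 + 17 = 26
  E = 41 − 3·26 = -37

-37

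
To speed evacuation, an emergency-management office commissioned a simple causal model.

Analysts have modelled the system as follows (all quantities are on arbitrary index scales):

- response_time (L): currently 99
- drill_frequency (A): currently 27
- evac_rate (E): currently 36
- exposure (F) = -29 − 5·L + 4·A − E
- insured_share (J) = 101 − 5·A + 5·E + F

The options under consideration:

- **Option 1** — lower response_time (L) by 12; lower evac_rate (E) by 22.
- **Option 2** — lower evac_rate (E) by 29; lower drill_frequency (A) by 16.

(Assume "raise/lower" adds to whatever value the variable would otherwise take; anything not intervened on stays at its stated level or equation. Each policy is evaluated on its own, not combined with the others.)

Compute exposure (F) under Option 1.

-370

Option 1 (L − 12, E − 22):
  L = 99 − 12 = 87
  A = 27
  E = 36 − 22 = 14
  F = -29 − 5·87 + 4·27 − 14 = -370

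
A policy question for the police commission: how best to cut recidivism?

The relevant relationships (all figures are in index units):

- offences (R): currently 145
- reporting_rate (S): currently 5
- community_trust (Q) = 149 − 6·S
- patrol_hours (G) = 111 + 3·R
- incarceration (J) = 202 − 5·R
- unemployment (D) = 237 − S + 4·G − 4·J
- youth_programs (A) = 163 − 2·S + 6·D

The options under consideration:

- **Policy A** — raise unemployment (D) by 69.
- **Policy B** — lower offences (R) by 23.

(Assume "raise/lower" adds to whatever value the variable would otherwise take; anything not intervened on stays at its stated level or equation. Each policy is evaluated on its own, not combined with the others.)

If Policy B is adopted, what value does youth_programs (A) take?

Policy B (R − 23):
  R = 145 − 23 = 122
  S = 5
  G = 111 + 3·122 = 477
  J = 202 − 5·122 = -408
  D = 237 − 5 + 4·477 − 4·(-408) = 3772
  A = 163 − 2·5 + 6·3772 = 22785

22785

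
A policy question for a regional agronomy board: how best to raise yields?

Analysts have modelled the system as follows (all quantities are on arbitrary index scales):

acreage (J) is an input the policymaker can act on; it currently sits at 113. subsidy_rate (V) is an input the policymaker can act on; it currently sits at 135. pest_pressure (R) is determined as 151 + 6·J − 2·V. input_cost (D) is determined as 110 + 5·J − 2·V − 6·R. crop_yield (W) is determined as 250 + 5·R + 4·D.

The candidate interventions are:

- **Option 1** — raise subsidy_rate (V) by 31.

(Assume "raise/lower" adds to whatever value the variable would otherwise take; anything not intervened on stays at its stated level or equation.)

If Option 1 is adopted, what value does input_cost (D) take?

-2639

Option 1 (V + 31):
  J = 113
  V = 135 + 31 = 166
  R = 151 + 6·113 − 2·166 = 497
  D = 110 + 5·113 − 2·166 − 6·497 = -2639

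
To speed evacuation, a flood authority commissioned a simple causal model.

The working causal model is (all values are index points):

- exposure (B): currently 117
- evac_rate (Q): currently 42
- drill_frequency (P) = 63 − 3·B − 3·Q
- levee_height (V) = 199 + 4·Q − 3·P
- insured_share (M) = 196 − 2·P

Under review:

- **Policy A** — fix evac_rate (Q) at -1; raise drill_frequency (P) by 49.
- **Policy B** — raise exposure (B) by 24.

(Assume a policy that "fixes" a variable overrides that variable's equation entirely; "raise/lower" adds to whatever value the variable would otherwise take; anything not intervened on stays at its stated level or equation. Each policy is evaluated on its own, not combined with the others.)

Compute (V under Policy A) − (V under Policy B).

Policy A (Q := -1, P + 49):
  B = 117
  Q = -1
  P = 63 − 3·117 − 3·(-1) (+49 from intervention) = -236
  V = 199 + 4·(-1) − 3·(-236) = 903
Policy B (B + 24):
  B = 117 + 24 = 141
  Q = 42
  P = 63 − 3·141 − 3·42 = -486
  V = 199 + 4·42 − 3·(-486) = 1825
V: 903 − 1825 = -922

-922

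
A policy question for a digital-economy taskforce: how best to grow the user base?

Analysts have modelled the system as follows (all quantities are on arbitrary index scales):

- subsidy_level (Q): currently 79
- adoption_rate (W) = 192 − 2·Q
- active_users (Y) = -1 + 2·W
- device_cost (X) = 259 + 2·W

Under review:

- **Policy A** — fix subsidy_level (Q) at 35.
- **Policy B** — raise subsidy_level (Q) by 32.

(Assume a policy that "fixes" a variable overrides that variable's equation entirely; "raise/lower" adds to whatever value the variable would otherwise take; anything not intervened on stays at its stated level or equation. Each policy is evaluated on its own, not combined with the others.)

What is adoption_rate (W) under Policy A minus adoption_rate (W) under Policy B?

Policy A (Q := 35):
  Q = 35
  W = 192 − 2·35 = 122
Policy B (Q + 32):
  Q = 79 + 32 = 111
  W = 192 − 2·111 = -30
W: 122 − (-30) = 152

152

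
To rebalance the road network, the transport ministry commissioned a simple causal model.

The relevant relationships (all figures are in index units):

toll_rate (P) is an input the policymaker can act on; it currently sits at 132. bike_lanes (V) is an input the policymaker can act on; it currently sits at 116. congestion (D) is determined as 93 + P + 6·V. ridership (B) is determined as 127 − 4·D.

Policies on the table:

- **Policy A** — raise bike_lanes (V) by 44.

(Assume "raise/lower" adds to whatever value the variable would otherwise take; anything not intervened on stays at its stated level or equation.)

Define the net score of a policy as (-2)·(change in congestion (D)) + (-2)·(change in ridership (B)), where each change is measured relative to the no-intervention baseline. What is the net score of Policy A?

1584

Baseline:
  P = 132
  V = 116
  D = 93 + 132 + 6·116 = 921
  B = 127 − 4·921 = -3557
Policy A (V + 44):
  P = 132
  V = 116 + 44 = 160
  D = 93 + 132 + 6·160 = 1185
  B = 127 − 4·1185 = -4613
ΔD = 1185 − 921 = 264; ΔB = -4613 − (-3557) = -1056
Score = (-2)·264 + (-2)·(-1056) = 1584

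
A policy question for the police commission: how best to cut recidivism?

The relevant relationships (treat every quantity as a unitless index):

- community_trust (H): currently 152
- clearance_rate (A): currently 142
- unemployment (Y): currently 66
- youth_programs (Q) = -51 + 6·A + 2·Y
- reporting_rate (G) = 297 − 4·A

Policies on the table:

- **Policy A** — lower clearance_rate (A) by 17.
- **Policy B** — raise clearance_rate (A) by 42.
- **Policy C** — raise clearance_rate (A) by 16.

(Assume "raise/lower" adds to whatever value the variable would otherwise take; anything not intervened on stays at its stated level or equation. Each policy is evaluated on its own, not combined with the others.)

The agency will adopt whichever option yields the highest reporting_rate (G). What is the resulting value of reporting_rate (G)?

-203

Policy A (A − 17):
  A = 142 − 17 = 125
  G = 297 − 4·125 = -203
Policy B (A + 42):
  A = 142 + 42 = 184
  G = 297 − 4·184 = -439
Policy C (A + 16):
  A = 142 + 16 = 158
  G = 297 − 4·158 = -335
Comparing — Policy A: G=-203, Policy B: G=-439, Policy C: G=-335. Highest is -203 (Policy A).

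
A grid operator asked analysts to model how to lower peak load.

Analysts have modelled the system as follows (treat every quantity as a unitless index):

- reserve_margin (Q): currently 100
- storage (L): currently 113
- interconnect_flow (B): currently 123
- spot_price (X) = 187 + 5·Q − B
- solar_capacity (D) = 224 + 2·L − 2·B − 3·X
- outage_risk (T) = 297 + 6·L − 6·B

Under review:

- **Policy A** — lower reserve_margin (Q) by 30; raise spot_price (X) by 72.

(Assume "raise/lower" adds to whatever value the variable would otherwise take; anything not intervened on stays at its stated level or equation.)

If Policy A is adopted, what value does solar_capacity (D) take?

-1254

Policy A (Q − 30, X + 72):
  Q = 100 − 30 = 70
  L = 113
  B = 123
  X = 187 + 5·70 − 123 (+72 from intervention) = 486
  D = 224 + 2·113 − 2·123 − 3·486 = -1254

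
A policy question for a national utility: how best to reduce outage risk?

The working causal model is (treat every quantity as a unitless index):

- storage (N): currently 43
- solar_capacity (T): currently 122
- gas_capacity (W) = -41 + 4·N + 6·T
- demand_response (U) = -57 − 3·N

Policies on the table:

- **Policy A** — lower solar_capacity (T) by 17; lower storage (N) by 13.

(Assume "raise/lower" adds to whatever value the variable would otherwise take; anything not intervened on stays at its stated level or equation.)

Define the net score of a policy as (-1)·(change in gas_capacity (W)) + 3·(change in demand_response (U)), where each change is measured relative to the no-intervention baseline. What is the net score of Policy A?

Baseline:
  N = 43
  T = 122
  W = -41 + 4·43 + 6·122 = 863
  U = -57 − 3·43 = -186
Policy A (T − 17, N − 13):
  N = 43 − 13 = 30
  T = 122 − 17 = 105
  W = -41 + 4·30 + 6·105 = 709
  U = -57 − 3·30 = -147
ΔW = 709 − 863 = -154; ΔU = -147 − (-186) = 39
Score = (-1)·(-154) + 3·39 = 271

271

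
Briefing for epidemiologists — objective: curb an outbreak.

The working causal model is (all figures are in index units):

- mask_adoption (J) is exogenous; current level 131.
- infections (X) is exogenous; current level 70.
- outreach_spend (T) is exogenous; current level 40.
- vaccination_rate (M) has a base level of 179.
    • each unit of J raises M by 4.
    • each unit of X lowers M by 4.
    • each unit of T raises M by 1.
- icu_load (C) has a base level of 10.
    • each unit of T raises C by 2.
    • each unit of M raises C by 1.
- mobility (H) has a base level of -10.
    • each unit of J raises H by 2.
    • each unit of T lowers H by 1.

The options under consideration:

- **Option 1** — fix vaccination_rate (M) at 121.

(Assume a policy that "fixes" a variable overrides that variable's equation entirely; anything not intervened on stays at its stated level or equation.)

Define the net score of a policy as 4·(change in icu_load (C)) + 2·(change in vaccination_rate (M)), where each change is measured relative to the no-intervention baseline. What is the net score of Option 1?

Baseline:
  J = 131
  X = 70
  T = 40
  M = 179 + 4·131 − 4·70 + 40 = 463
  C = 10 + 2·40 + 463 = 553
Option 1 (M := 121):
  J = 131
  X = 70
  T = 40
  M = 121
  C = 10 + 2·40 + 121 = 211
ΔC = 211 − 553 = -342; ΔM = 121 − 463 = -342
Score = 4·(-342) + 2·(-342) = -2052

-2052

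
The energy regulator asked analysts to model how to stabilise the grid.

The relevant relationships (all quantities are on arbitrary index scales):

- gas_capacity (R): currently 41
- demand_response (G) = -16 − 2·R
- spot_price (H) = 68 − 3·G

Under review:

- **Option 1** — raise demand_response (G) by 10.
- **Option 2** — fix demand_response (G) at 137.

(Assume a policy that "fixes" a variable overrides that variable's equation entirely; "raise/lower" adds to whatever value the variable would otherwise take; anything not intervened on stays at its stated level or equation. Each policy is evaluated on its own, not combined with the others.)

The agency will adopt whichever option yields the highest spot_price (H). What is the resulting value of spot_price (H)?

332

Option 1 (G + 10):
  R = 41
  G = -16 − 2·41 (+10 from intervention) = -88
  H = 68 − 3·(-88) = 332
Option 2 (G := 137):
  R = 41
  G = 137
  H = 68 − 3·137 = -343
Comparing — Option 1: H=332, Option 2: H=-343. Highest is 332 (Option 1).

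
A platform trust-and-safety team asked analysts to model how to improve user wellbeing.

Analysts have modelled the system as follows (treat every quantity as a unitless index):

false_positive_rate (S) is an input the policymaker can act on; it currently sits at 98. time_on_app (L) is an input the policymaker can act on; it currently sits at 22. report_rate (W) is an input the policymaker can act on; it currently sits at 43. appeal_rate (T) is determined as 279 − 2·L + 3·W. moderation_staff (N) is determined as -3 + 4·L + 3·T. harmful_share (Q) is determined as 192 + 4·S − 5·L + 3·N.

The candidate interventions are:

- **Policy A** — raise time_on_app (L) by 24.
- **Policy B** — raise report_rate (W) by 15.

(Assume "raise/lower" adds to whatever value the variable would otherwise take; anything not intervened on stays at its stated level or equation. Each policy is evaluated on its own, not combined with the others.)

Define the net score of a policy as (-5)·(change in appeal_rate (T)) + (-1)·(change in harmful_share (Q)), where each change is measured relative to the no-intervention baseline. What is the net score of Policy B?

-630

Baseline:
  S = 98
  L = 22
  W = 43
  T = 279 − 2·22 + 3·43 = 364
  N = -3 + 4·22 + 3·364 = 1177
  Q = 192 + 4·98 − 5·22 + 3·1177 = 4005
Policy B (W + 15):
  S = 98
  L = 22
  W = 43 + 15 = 58
  T = 279 − 2·22 + 3·58 = 409
  N = -3 + 4·22 + 3·409 = 1312
  Q = 192 + 4·98 − 5·22 + 3·1312 = 4410
ΔT = 409 − 364 = 45; ΔQ = 4410 − 4005 = 405
Score = (-5)·45 + (-1)·405 = -630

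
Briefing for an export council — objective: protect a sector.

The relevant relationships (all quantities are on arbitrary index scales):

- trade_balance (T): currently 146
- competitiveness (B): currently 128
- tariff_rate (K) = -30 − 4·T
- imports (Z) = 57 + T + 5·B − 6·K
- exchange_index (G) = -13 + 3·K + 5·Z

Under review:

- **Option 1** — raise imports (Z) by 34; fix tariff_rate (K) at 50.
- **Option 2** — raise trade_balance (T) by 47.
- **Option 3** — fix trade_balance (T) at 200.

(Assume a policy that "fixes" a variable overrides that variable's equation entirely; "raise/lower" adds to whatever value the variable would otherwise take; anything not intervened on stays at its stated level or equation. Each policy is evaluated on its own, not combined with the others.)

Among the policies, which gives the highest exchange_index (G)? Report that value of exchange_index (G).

Option 1 (Z + 34, K := 50):
  T = 146
  B = 128
  K = 50
  Z = 57 + 146 + 5·128 − 6·50 (+34 from intervention) = 577
  G = -13 + 3·50 + 5·577 = 3022
Option 2 (T + 47):
  T = 146 + 47 = 193
  B = 128
  K = -30 − 4·193 = -802
  Z = 57 + 193 + 5·128 − 6·(-802) = 5702
  G = -13 + 3·(-802) + 5·5702 = 26091
Option 3 (T := 200):
  T = 200
  B = 128
  K = -30 − 4·200 = -830
  Z = 57 + 200 + 5·128 − 6·(-830) = 5877
  G = -13 + 3·(-830) + 5·5877 = 26882
Comparing — Option 1: G=3022, Option 2: G=26091, Option 3: G=26882. Highest is 26882 (Option 3).

26882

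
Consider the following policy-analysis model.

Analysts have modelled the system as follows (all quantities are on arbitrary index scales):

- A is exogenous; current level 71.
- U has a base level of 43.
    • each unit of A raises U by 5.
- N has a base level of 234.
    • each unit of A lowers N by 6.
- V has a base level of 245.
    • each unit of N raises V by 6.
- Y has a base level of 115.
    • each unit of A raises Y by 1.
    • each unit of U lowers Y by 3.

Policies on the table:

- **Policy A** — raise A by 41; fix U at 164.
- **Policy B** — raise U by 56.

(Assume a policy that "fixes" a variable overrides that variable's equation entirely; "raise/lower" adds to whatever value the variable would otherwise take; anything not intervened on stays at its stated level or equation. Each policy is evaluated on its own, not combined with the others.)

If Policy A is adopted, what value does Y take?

Policy A (A + 41, U := 164):
  A = 71 + 41 = 112
  U = 164
  Y = 115 + 112 − 3·164 = -265

-265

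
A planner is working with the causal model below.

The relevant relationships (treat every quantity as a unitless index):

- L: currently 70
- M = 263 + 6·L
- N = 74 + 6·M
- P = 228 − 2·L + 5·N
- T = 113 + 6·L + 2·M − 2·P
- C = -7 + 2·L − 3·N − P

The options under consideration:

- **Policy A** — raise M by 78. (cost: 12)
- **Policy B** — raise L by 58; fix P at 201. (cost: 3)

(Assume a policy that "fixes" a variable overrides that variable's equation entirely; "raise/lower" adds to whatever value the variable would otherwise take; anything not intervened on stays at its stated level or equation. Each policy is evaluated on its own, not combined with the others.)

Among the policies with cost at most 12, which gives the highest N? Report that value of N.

Policy A (M + 78):
  L = 70
  M = 263 + 6·70 (+78 from intervention) = 761
  N = 74 + 6·761 = 4640
Policy B (L + 58, P := 201):
  L = 70 + 58 = 128
  M = 263 + 6·128 = 1031
  N = 74 + 6·1031 = 6260
Comparing — Policy A: N=4640, Policy B: N=6260. Highest is 6260 (Policy B).

6260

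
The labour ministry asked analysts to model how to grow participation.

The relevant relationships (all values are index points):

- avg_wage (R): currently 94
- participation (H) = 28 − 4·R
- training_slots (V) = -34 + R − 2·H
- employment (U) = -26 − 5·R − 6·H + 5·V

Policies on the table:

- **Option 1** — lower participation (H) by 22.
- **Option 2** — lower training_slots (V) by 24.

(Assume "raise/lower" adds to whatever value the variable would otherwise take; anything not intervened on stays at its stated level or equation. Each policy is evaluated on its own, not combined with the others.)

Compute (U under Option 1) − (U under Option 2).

Option 1 (H − 22):
  R = 94
  H = 28 − 4·94 (−22 from intervention) = -370
  V = -34 + 94 − 2·(-370) = 800
  U = -26 − 5·94 − 6·(-370) + 5·800 = 5724
Option 2 (V − 24):
  R = 94
  H = 28 − 4·94 = -348
  V = -34 + 94 − 2·(-348) (−24 from intervention) = 732
  U = -26 − 5·94 − 6·(-348) + 5·732 = 5252
U: 5724 − 5252 = 472

472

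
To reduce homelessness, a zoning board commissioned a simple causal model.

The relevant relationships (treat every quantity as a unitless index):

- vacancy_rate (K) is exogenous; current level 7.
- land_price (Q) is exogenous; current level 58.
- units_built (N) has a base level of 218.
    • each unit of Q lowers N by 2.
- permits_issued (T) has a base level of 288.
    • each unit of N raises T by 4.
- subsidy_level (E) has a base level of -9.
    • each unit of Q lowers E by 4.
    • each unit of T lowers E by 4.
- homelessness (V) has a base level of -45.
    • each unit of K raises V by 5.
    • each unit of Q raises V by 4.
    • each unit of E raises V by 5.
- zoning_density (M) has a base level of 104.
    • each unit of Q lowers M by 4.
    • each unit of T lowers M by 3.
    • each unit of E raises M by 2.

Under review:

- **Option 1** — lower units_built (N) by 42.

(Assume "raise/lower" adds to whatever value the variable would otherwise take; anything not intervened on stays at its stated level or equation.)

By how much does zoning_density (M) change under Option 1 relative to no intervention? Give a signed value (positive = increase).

Baseline:
  Q = 58
  N = 218 − 2·58 = 102
  T = 288 + 4·102 = 696
  E = -9 − 4·58 − 4·696 = -3025
  M = 104 − 4·58 − 3·696 + 2·(-3025) = -8266
Option 1 (N − 42):
  Q = 58
  N = 218 − 2·58 (−42 from intervention) = 60
  T = 288 + 4·60 = 528
  E = -9 − 4·58 − 4·528 = -2353
  M = 104 − 4·58 − 3·528 + 2·(-2353) = -6418
Change in M: -6418 − (-8266) = 1848

1848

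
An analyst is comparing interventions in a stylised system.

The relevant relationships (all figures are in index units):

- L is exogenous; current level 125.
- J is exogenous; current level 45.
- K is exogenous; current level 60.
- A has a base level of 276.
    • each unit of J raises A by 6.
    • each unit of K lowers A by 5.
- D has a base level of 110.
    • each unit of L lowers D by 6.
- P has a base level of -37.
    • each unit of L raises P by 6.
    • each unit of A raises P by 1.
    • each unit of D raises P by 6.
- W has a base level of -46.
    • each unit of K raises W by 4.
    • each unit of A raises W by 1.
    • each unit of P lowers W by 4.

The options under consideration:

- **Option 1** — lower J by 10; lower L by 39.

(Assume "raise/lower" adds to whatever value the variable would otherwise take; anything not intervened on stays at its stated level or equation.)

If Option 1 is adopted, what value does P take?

Option 1 (J − 10, L − 39):
  L = 125 − 39 = 86
  J = 45 − 10 = 35
  K = 60
  A = 276 + 6·35 − 5·60 = 186
  D = 110 − 6·86 = -406
  P = -37 + 6·86 + 186 + 6·(-406) = -1771

-1771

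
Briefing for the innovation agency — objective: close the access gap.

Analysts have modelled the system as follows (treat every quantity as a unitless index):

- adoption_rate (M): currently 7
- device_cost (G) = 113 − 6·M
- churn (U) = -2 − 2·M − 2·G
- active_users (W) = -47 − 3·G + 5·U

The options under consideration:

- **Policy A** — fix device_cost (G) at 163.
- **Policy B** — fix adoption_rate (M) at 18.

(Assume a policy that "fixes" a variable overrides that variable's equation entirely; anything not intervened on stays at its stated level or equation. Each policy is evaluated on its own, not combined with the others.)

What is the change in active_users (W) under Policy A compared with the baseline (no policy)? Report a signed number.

Baseline:
  M = 7
  G = 113 − 6·7 = 71
  U = -2 − 2·7 − 2·71 = -158
  W = -47 − 3·71 + 5·(-158) = -1050
Policy A (G := 163):
  M = 7
  G = 163
  U = -2 − 2·7 − 2·163 = -342
  W = -47 − 3·163 + 5·(-342) = -2246
Change in W: -2246 − (-1050) = -1196

-1196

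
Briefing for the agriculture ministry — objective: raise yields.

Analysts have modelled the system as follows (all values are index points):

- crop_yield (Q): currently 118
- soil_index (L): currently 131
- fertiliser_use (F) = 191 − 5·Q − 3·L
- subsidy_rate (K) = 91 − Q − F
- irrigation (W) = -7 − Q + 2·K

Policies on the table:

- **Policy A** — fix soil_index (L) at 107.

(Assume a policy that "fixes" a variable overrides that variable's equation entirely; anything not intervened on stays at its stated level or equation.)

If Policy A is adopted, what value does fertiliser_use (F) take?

-720

Policy A (L := 107):
  Q = 118
  L = 107
  F = 191 − 5·118 − 3·107 = -720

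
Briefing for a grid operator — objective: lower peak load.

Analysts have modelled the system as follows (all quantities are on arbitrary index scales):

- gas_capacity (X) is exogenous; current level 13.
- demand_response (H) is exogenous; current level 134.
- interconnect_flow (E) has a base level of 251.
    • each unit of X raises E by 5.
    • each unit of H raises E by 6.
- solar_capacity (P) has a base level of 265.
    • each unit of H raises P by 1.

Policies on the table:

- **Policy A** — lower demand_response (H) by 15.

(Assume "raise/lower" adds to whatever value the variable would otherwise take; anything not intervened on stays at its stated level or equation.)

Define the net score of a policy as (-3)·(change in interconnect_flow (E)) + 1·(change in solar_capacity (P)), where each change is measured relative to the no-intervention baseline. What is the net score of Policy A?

Baseline:
  X = 13
  H = 134
  E = 251 + 5·13 + 6·134 = 1120
  P = 265 + 134 = 399
Policy A (H − 15):
  X = 13
  H = 134 − 15 = 119
  E = 251 + 5·13 + 6·119 = 1030
  P = 265 + 119 = 384
ΔE = 1030 − 1120 = -90; ΔP = 384 − 399 = -15
Score = (-3)·(-90) + 1·(-15) = 255

255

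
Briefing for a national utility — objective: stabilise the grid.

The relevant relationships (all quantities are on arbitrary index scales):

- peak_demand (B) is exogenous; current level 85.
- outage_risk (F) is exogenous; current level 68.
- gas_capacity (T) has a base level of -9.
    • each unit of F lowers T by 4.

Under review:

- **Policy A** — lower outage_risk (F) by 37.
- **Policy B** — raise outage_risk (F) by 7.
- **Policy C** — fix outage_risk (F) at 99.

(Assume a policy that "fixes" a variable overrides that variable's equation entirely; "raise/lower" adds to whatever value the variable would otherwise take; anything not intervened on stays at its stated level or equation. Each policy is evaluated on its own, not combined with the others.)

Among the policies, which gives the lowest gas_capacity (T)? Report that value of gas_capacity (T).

-405

Policy A (F − 37):
  F = 68 − 37 = 31
  T = -9 − 4·31 = -133
Policy B (F + 7):
  F = 68 + 7 = 75
  T = -9 − 4·75 = -309
Policy C (F := 99):
  F = 99
  T = -9 − 4·99 = -405
Comparing — Policy A: T=-133, Policy B: T=-309, Policy C: T=-405. Lowest is -405 (Policy C).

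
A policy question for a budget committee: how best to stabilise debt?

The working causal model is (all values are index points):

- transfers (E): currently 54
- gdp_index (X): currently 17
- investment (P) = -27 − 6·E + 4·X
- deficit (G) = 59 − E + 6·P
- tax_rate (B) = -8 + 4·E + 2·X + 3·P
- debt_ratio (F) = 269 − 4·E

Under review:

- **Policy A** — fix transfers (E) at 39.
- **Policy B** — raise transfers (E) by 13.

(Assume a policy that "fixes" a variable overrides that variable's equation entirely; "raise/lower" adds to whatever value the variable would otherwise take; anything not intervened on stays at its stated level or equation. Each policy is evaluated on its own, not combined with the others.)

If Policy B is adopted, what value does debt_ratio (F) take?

1

Policy B (E + 13):
  E = 54 + 13 = 67
  F = 269 − 4·67 = 1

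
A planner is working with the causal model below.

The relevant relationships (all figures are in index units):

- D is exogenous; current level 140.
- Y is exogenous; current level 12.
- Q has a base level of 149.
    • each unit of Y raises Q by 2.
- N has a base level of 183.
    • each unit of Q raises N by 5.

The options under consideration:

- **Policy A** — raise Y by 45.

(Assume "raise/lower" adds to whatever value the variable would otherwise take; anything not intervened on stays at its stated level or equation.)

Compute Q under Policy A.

Policy A (Y + 45):
  Y = 12 + 45 = 57
  Q = 149 + 2·57 = 263

263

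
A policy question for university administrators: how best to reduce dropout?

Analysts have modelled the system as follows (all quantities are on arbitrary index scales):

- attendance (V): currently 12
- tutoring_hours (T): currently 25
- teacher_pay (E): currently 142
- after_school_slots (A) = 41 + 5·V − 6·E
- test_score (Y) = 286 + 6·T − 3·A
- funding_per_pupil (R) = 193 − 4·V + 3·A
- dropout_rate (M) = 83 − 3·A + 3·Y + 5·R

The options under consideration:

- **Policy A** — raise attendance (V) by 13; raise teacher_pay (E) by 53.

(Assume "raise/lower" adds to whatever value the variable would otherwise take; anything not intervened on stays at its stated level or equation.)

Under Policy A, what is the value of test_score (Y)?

3448

Policy A (V + 13, E + 53):
  V = 12 + 13 = 25
  T = 25
  E = 142 + 53 = 195
  A = 41 + 5·25 − 6·195 = -1004
  Y = 286 + 6·25 − 3·(-1004) = 3448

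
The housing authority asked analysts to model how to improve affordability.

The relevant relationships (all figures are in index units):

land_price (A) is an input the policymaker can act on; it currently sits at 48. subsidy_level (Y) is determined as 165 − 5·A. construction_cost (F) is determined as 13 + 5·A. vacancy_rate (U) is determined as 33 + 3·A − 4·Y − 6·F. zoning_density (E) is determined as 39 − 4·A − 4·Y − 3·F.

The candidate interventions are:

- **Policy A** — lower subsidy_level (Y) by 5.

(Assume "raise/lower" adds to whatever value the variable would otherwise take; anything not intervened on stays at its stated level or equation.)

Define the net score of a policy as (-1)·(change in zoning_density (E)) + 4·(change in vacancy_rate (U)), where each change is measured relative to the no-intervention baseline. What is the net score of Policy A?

60

Baseline:
  A = 48
  Y = 165 − 5·48 = -75
  F = 13 + 5·48 = 253
  U = 33 + 3·48 − 4·(-75) − 6·253 = -1041
  E = 39 − 4·48 − 4·(-75) − 3·253 = -612
Policy A (Y − 5):
  A = 48
  Y = 165 − 5·48 (−5 from intervention) = -80
  F = 13 + 5·48 = 253
  U = 33 + 3·48 − 4·(-80) − 6·253 = -1021
  E = 39 − 4·48 − 4·(-80) − 3·253 = -592
ΔE = -592 − (-612) = 20; ΔU = -1021 − (-1041) = 20
Score = (-1)·20 + 4·20 = 60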